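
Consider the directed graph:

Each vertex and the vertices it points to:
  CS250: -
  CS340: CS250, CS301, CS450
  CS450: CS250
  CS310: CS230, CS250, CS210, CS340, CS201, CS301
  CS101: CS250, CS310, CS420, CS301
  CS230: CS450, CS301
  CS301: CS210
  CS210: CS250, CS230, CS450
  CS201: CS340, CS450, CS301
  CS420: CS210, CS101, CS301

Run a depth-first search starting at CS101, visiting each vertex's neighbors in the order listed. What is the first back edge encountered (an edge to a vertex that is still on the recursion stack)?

DFS from CS101 (visiting each vertex's neighbors in the order listed); mark gray on enter, black on exit:
CS101 gray
  CS250 gray
  CS250 black
  CS310 gray
    CS230 gray
      CS450 gray
        CS450→CS250: CS250 black — skip
      CS450 black
      CS301 gray
        CS210 gray
          CS210→CS250: CS250 black — skip
          CS210→CS230: CS230 is gray → back edge
First back edge: CS210 → CS230.

CS210->CS230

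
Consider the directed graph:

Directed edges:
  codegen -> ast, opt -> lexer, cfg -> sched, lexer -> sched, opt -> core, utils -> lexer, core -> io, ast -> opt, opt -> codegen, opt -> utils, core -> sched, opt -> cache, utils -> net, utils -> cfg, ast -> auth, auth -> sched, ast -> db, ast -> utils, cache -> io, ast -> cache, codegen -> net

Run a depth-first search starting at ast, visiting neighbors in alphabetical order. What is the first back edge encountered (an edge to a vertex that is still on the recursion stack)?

codegen->ast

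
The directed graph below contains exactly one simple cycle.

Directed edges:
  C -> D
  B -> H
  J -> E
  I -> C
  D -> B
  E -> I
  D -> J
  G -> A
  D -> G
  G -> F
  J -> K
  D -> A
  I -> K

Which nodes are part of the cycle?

DFS with gray/black marking from I:
I gray
  C gray
    D gray
      A gray
      A black
      B gray
        H gray
        H black
      B black
      J gray
        E gray
          E→I: I is gray → back edge
Back edge closes the cycle I → C → D → J → E → I; its vertices are {C, D, E, I, J}.

C, D, E, I, J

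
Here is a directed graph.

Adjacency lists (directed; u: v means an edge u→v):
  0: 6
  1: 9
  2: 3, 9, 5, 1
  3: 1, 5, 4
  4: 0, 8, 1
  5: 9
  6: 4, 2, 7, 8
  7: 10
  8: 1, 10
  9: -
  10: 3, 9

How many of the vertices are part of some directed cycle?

A vertex is on a directed cycle iff it belongs to a strongly connected component of size ≥ 2 (or has a self-loop).
The vertices on cycles are {0, 2, 3, 4, 6, 7, 8, 10} — 8 in total.

8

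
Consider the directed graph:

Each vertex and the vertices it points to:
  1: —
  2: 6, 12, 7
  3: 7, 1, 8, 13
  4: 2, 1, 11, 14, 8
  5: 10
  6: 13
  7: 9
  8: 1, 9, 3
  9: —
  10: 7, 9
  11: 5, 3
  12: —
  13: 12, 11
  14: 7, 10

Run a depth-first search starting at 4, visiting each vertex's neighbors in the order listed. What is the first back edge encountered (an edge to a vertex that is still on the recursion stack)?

DFS from 4 (visiting each vertex's neighbors in the order listed); mark gray on enter, black on exit:
4 gray
  2 gray
    6 gray
      13 gray
        12 gray
        12 black
        11 gray
          5 gray
            10 gray
              7 gray
                9 gray
                9 black
              7 black
              10→9: 9 black — skip
            10 black
          5 black
          3 gray
            3→7: 7 black — skip
            1 gray
            1 black
            8 gray
              8→1: 1 black — skip
              8→9: 9 black — skip
              8→3: 3 is gray → back edge
First back edge: 8 → 3.

8->3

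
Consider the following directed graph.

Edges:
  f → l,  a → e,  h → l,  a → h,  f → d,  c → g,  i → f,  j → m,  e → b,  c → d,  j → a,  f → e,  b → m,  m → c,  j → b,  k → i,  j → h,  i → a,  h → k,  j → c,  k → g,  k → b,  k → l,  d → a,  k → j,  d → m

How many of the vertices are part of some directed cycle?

A vertex is on a directed cycle iff it belongs to a strongly connected component of size ≥ 2 (or has a self-loop).
The vertices on cycles are {a, b, c, d, e, f, h, i, j, k, m} — 11 in total.

11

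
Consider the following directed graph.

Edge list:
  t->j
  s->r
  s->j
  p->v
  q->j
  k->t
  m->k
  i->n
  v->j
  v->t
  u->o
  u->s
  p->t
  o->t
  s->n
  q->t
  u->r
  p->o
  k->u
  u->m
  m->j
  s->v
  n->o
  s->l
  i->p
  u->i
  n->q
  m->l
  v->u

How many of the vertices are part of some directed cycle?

7

A vertex is on a directed cycle iff it belongs to a strongly connected component of size ≥ 2 (or has a self-loop).
The vertices on cycles are {i, k, m, p, s, u, v} — 7 in total.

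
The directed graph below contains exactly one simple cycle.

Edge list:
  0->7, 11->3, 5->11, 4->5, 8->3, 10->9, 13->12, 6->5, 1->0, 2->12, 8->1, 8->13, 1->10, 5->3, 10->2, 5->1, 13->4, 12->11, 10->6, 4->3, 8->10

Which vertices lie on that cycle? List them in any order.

1, 5, 6, 10

DFS with gray/black marking from 10:
10 gray
  6 gray
    5 gray
      11 gray
        3 gray
        3 black
      11 black
      1 gray
        1→10: 10 is gray → back edge
Back edge closes the cycle 10 → 6 → 5 → 1 → 10; its vertices are {1, 5, 6, 10}.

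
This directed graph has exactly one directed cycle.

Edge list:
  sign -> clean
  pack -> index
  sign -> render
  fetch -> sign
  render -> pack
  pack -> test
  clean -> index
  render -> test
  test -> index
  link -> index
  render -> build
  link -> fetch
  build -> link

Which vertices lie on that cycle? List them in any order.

DFS with gray/black marking from fetch:
fetch gray
  sign gray
    render gray
      test gray
        index gray
        index black
      test black
      pack gray
        pack→index: index black — skip
        pack→test: test black — skip
      pack black
      build gray
        link gray
          link→index: index black — skip
          link→fetch: fetch is gray → back edge
Back edge closes the cycle fetch → sign → render → build → link → fetch; its vertices are {link, sign, build, fetch, render}.

link, sign, build, fetch, render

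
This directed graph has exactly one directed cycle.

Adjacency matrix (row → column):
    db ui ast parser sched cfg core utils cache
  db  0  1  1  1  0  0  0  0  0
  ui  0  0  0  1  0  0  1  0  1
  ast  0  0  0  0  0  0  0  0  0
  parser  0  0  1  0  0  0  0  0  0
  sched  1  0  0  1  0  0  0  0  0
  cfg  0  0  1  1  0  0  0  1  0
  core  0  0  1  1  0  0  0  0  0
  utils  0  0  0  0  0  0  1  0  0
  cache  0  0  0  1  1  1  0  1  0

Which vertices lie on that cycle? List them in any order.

db, ui, cache, sched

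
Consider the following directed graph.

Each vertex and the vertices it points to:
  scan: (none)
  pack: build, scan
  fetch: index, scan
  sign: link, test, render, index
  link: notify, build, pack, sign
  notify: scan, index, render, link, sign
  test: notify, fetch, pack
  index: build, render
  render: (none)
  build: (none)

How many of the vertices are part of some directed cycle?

4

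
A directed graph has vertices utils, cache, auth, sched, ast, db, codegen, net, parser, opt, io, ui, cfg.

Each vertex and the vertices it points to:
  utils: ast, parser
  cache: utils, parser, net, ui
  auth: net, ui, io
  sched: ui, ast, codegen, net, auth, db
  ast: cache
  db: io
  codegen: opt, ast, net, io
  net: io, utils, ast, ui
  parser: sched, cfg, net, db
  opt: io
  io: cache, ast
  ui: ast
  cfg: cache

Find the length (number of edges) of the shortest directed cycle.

For each vertex v, BFS finds the shortest path from v back to v.
The shortest such closed walk is cache → parser → cfg → cache, length 3.

3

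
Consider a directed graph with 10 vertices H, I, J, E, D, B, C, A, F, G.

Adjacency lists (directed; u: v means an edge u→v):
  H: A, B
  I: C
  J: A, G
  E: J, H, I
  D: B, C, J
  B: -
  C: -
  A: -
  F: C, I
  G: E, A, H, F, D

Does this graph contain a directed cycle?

DFS with white/gray/black marking, starting from J:
J gray
  A gray
  A black
  G gray
    E gray
      E→J: J is gray → back edge
Back edge found, so a cycle exists: J → G → E → J.

Yes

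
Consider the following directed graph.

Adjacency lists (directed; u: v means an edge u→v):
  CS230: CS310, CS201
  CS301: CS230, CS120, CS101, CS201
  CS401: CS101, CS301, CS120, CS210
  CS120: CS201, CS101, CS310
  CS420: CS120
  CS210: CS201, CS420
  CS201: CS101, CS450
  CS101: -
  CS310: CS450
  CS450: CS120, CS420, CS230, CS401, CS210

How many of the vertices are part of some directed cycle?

9

A vertex is on a directed cycle iff it belongs to a strongly connected component of size ≥ 2 (or has a self-loop).
The vertices on cycles are {CS120, CS201, CS210, CS230, CS301, CS310, CS401, CS420, CS450} — 9 in total.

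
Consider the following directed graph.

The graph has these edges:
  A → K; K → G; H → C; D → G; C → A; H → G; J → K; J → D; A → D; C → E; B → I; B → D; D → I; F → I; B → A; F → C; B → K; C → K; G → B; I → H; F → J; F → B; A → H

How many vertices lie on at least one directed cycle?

8

A vertex is on a directed cycle iff it belongs to a strongly connected component of size ≥ 2 (or has a self-loop).
The vertices on cycles are {A, B, C, D, G, H, I, K} — 8 in total.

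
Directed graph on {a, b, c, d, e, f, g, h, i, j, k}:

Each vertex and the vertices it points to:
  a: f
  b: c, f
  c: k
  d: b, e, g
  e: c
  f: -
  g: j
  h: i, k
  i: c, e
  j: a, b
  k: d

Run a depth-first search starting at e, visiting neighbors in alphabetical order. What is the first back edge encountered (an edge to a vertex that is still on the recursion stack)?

b→c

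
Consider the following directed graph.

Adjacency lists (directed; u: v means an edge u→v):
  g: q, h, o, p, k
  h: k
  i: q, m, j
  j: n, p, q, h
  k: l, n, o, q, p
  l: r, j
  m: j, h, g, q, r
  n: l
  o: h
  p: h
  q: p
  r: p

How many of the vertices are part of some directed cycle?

9

A vertex is on a directed cycle iff it belongs to a strongly connected component of size ≥ 2 (or has a self-loop).
The vertices on cycles are {h, j, k, l, n, o, p, q, r} — 9 in total.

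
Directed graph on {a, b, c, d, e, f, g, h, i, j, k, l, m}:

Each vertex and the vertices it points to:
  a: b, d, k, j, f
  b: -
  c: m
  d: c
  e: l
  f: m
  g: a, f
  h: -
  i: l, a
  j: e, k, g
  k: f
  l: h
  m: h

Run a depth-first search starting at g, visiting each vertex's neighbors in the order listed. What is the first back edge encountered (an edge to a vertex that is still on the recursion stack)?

DFS from g (visiting each vertex's neighbors in the order listed); mark gray on enter, black on exit:
g gray
  a gray
    b gray
    b black
    d gray
      c gray
        m gray
          h gray
          h black
        m black
      c black
    d black
    k gray
      f gray
        f→m: m black — skip
      f black
    k black
    j gray
      e gray
        l gray
          l→h: h black — skip
        l black
      e black
      j→k: k black — skip
      j→g: g is gray → back edge
First back edge: j → g.

j→g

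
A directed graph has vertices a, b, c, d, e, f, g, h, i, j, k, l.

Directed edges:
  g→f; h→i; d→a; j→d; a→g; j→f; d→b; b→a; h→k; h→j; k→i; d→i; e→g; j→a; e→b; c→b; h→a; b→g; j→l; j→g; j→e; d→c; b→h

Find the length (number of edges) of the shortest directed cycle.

4

For each vertex v, BFS finds the shortest path from v back to v.
The shortest such closed walk is h → j → e → b → h, length 4.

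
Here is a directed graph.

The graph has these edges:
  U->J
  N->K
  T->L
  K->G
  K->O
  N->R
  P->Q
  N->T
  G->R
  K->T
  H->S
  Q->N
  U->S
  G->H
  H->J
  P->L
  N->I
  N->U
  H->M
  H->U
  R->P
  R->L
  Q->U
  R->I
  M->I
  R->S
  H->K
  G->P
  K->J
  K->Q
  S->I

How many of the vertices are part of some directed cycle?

A vertex is on a directed cycle iff it belongs to a strongly connected component of size ≥ 2 (or has a self-loop).
The vertices on cycles are {G, H, K, N, P, Q, R} — 7 in total.

7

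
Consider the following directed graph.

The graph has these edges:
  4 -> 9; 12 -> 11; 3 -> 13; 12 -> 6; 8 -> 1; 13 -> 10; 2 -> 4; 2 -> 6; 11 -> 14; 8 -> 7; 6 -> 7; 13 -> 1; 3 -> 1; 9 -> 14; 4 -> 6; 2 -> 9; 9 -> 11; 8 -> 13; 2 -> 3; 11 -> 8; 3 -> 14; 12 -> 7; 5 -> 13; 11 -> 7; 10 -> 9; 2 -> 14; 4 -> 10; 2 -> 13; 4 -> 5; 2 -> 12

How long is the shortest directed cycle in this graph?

For each vertex v, BFS finds the shortest path from v back to v.
The shortest such closed walk is 10 → 9 → 11 → 8 → 13 → 10, length 5.

5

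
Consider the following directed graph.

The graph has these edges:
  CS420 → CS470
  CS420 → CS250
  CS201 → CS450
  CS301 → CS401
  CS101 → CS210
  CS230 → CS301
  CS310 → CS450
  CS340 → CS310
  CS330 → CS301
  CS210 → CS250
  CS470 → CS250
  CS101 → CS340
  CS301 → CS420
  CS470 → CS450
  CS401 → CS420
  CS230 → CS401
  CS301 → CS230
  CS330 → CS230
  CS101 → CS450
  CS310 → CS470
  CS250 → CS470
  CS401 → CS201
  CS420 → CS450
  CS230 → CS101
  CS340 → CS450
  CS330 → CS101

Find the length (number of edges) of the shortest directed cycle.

2

For each vertex v, BFS finds the shortest path from v back to v.
The shortest such closed walk is CS230 → CS301 → CS230, length 2.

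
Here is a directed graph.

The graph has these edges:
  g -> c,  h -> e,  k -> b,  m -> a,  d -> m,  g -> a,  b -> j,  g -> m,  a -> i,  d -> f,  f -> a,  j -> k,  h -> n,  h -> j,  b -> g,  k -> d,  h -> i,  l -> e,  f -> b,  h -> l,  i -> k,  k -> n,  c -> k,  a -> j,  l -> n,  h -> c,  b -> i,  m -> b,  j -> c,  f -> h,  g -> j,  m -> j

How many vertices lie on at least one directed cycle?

A vertex is on a directed cycle iff it belongs to a strongly connected component of size ≥ 2 (or has a self-loop).
The vertices on cycles are {a, b, c, d, f, g, h, i, j, k, m} — 11 in total.

11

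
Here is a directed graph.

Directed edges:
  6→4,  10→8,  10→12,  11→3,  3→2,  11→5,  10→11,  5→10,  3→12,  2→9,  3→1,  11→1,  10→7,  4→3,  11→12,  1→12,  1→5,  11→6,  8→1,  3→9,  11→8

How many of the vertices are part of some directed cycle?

A vertex is on a directed cycle iff it belongs to a strongly connected component of size ≥ 2 (or has a self-loop).
The vertices on cycles are {1, 3, 4, 5, 6, 8, 10, 11} — 8 in total.

8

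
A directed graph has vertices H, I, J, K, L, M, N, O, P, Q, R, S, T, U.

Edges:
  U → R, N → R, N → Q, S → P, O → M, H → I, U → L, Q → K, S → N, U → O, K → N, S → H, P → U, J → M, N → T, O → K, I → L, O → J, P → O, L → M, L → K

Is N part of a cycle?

Yes

N is on a cycle iff N can reach itself via ≥1 edge.
N → Q → K → N — yes.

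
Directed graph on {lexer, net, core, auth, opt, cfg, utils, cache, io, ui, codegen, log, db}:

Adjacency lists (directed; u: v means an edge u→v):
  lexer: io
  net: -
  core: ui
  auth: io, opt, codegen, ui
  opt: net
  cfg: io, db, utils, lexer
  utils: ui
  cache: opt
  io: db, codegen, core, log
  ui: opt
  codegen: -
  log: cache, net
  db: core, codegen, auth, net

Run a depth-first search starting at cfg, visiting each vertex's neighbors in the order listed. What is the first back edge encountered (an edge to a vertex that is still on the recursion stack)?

auth→io

DFS from cfg (visiting each vertex's neighbors in the order listed); mark gray on enter, black on exit:
cfg gray
  io gray
    db gray
      core gray
        ui gray
          opt gray
            net gray
            net black
          opt black
        ui black
      core black
      codegen gray
      codegen black
      auth gray
        auth→io: io is gray → back edge
First back edge: auth → io.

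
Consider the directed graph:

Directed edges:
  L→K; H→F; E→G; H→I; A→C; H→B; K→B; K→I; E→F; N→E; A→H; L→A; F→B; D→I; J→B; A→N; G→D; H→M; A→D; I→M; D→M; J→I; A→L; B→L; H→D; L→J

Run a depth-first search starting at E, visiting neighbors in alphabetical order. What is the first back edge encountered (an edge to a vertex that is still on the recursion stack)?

DFS from E (visiting neighbors in alphabetical order); mark gray on enter, black on exit:
E gray
  F gray
    B gray
      L gray
        A gray
          C gray
          C black
          D gray
            I gray
              M gray
              M black
            I black
            D→M: M black — skip
          D black
          H gray
            H→B: B is gray → back edge
First back edge: H → B.

H→B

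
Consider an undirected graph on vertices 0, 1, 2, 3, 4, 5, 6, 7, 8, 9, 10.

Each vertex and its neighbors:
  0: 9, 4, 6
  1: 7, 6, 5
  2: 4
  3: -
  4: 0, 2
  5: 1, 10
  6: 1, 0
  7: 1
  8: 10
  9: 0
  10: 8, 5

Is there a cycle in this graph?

DFS, tracking each vertex's parent; an edge to a visited non-parent vertex closes a cycle.
Start from 8:
visit 8 (parent –)
  visit 10 (parent 8)
    10–8: parent, skip
    visit 5 (parent 10)
      visit 1 (parent 5)
        visit 7 (parent 1)
          7–1: parent, skip
        visit 6 (parent 1)
          6–1: parent, skip
          visit 0 (parent 6)
            visit 9 (parent 0)
              9–0: parent, skip
            visit 4 (parent 0)
              4–0: parent, skip
              visit 2 (parent 4)
                2–4: parent, skip
            0–6: parent, skip
        1–5: parent, skip
      5–10: parent, skip
visit 3 (parent –)
No non-parent visited neighbor found — the graph is a forest.

No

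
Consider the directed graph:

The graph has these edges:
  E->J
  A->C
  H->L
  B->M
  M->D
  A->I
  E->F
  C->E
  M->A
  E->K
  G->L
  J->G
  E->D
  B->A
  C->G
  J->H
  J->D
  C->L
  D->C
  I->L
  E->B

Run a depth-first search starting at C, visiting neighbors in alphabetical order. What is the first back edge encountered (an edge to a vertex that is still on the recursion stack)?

A->C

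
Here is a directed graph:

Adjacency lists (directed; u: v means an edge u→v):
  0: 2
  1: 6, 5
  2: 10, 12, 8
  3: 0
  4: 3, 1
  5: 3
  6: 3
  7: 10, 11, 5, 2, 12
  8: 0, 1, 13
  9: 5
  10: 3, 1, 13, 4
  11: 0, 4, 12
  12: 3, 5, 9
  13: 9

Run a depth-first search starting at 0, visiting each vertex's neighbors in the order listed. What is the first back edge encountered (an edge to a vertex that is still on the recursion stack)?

3→0

DFS from 0 (visiting each vertex's neighbors in the order listed); mark gray on enter, black on exit:
0 gray
  2 gray
    10 gray
      3 gray
        3→0: 0 is gray → back edge
First back edge: 3 → 0.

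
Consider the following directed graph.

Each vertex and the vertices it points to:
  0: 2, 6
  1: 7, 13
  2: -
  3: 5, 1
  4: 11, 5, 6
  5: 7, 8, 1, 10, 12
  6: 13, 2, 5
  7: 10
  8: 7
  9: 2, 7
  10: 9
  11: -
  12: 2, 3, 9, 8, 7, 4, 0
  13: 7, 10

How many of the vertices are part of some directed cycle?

A vertex is on a directed cycle iff it belongs to a strongly connected component of size ≥ 2 (or has a self-loop).
The vertices on cycles are {0, 3, 4, 5, 6, 7, 9, 10, 12} — 9 in total.

9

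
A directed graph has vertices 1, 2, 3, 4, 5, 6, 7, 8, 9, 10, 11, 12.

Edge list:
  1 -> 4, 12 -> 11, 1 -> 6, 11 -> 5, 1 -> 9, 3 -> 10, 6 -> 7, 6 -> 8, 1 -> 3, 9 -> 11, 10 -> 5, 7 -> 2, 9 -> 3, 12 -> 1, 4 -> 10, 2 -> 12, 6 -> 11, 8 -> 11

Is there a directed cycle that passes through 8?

No

8 lies on a cycle iff there is a path from 8 back to itself.
Exploring from 8, it never reaches itself; equivalently, its strongly connected component is a singleton.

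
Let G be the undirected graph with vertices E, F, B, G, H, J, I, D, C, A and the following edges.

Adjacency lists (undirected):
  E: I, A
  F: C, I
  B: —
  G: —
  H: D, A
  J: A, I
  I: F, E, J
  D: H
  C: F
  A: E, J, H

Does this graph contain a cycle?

Yes

DFS, tracking each vertex's parent; an edge to a visited non-parent vertex closes a cycle.
Start from B:
visit B (parent –)
visit E (parent –)
  visit I (parent E)
    visit F (parent I)
      visit C (parent F)
        C–F: parent, skip
      F–I: parent, skip
    I–E: parent, skip
    visit J (parent I)
      visit A (parent J)
        A–E: E visited and ≠ parent → cycle
Cycle: E – I – J – A – E.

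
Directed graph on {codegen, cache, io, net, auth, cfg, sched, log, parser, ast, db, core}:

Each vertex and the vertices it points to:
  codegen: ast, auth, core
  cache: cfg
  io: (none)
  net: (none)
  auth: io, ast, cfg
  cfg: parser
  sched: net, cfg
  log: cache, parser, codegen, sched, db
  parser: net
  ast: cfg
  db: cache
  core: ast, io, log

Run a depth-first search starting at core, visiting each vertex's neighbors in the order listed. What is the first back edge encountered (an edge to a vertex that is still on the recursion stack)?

DFS from core (visiting each vertex's neighbors in the order listed); mark gray on enter, black on exit:
core gray
  ast gray
    cfg gray
      parser gray
        net gray
        net black
      parser black
    cfg black
  ast black
  io gray
  io black
  log gray
    cache gray
      cache→cfg: cfg black — skip
    cache black
    log→parser: parser black — skip
    codegen gray
      codegen→ast: ast black — skip
      auth gray
        auth→io: io black — skip
        auth→ast: ast black — skip
        auth→cfg: cfg black — skip
      auth black
      codegen→core: core is gray → back edge
First back edge: codegen → core.

codegen→core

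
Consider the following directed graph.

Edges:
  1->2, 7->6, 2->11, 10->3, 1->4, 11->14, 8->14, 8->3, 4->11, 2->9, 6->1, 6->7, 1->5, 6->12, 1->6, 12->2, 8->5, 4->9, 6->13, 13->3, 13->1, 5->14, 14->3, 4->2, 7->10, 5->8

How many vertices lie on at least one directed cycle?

6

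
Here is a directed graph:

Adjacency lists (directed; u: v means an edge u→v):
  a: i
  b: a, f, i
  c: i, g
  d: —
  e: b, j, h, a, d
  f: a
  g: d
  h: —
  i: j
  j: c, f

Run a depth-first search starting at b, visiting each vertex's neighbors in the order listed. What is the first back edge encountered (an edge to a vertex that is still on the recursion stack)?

c→i

DFS from b (visiting each vertex's neighbors in the order listed); mark gray on enter, black on exit:
b gray
  a gray
    i gray
      j gray
        c gray
          c→i: i is gray → back edge
First back edge: c → i.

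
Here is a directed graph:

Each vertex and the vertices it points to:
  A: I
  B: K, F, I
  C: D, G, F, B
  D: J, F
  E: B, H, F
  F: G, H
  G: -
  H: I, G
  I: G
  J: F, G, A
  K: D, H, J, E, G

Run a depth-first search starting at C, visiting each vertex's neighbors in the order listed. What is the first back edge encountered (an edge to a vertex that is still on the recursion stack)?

E→B

DFS from C (visiting each vertex's neighbors in the order listed); mark gray on enter, black on exit:
C gray
  D gray
    J gray
      F gray
        G gray
        G black
        H gray
          I gray
            I→G: G black — skip
          I black
          H→G: G black — skip
        H black
      F black
      J→G: G black — skip
      A gray
        A→I: I black — skip
      A black
    J black
    D→F: F black — skip
  D black
  C→G: G black — skip
  C→F: F black — skip
  B gray
    K gray
      K→D: D black — skip
      K→H: H black — skip
      K→J: J black — skip
      E gray
        E→B: B is gray → back edge
First back edge: E → B.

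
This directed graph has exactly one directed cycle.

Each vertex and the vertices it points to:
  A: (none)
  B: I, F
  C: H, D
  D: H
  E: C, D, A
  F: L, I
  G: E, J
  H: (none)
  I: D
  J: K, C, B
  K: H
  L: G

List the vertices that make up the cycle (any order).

DFS with gray/black marking from G:
G gray
  E gray
    C gray
      H gray
      H black
      D gray
        D→H: H black — skip
      D black
    C black
    E→D: D black — skip
    A gray
    A black
  E black
  J gray
    K gray
      K→H: H black — skip
    K black
    J→C: C black — skip
    B gray
      I gray
        I→D: D black — skip
      I black
      F gray
        L gray
          L→G: G is gray → back edge
Back edge closes the cycle G → J → B → F → L → G; its vertices are {B, F, G, J, L}.

B, F, G, J, L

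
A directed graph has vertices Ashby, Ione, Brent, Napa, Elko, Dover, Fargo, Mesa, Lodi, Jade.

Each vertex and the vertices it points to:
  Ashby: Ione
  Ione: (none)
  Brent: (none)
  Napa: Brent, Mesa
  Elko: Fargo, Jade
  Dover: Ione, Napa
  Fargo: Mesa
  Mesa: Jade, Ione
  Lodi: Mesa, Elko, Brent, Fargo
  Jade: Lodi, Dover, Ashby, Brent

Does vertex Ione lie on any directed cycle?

No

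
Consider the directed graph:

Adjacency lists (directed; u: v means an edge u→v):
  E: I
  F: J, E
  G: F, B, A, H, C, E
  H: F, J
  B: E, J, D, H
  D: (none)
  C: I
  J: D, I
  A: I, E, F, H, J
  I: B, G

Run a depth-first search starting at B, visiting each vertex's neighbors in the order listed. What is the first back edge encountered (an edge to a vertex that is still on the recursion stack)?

I→B

DFS from B (visiting each vertex's neighbors in the order listed); mark gray on enter, black on exit:
B gray
  E gray
    I gray
      I→B: B is gray → back edge
First back edge: I → B.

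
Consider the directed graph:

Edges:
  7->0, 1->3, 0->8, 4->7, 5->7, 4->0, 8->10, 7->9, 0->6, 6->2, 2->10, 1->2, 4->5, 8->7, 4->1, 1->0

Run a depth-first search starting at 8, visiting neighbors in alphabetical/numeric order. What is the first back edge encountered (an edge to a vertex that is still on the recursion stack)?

DFS from 8 (visiting neighbors in alphabetical/numeric order); mark gray on enter, black on exit:
8 gray
  7 gray
    0 gray
      6 gray
        2 gray
          10 gray
          10 black
        2 black
      6 black
      0→8: 8 is gray → back edge
First back edge: 0 → 8.

0→8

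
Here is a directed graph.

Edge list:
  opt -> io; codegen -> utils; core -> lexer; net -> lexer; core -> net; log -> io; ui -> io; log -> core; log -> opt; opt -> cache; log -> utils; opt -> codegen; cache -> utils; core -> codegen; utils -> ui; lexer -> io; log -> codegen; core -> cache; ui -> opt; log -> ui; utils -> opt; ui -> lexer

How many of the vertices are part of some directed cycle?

5

A vertex is on a directed cycle iff it belongs to a strongly connected component of size ≥ 2 (or has a self-loop).
The vertices on cycles are {ui, opt, cache, utils, codegen} — 5 in total.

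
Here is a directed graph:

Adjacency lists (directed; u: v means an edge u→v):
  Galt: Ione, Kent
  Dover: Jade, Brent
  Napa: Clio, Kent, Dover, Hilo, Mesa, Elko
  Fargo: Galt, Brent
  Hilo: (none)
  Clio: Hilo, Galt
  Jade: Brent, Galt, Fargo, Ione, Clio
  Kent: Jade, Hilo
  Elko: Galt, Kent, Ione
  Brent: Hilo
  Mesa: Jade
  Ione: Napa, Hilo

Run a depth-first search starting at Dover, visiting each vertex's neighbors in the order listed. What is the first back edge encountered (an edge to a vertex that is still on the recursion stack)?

DFS from Dover (visiting each vertex's neighbors in the order listed); mark gray on enter, black on exit:
Dover gray
  Jade gray
    Brent gray
      Hilo gray
      Hilo black
    Brent black
    Galt gray
      Ione gray
        Napa gray
          Clio gray
            Clio→Hilo: Hilo black — skip
            Clio→Galt: Galt is gray → back edge
First back edge: Clio → Galt.

Clio→Galt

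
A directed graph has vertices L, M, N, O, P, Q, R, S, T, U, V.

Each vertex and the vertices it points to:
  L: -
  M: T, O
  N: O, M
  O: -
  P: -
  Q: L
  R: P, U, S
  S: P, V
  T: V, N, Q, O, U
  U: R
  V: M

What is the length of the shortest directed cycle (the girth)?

For each vertex v, BFS finds the shortest path from v back to v.
The shortest such closed walk is U → R → U, length 2.

2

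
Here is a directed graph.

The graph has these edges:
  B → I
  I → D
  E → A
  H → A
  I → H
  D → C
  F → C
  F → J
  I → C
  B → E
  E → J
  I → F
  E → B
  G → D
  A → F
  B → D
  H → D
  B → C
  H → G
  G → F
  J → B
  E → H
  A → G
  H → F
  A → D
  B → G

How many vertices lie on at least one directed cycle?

8

A vertex is on a directed cycle iff it belongs to a strongly connected component of size ≥ 2 (or has a self-loop).
The vertices on cycles are {A, B, E, F, G, H, I, J} — 8 in total.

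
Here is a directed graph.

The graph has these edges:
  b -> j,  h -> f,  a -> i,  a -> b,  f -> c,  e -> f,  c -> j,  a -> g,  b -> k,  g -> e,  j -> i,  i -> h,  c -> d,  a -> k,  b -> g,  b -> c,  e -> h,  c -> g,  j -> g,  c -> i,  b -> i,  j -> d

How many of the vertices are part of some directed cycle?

7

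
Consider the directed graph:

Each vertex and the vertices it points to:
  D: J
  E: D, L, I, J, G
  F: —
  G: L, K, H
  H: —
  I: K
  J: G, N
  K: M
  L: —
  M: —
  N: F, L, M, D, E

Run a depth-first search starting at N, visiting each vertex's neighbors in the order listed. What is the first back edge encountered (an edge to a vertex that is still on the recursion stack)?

J->N

DFS from N (visiting each vertex's neighbors in the order listed); mark gray on enter, black on exit:
N gray
  F gray
  F black
  L gray
  L black
  M gray
  M black
  D gray
    J gray
      G gray
        G→L: L black — skip
        K gray
          K→M: M black — skip
        K black
        H gray
        H black
      G black
      J→N: N is gray → back edge
First back edge: J → N.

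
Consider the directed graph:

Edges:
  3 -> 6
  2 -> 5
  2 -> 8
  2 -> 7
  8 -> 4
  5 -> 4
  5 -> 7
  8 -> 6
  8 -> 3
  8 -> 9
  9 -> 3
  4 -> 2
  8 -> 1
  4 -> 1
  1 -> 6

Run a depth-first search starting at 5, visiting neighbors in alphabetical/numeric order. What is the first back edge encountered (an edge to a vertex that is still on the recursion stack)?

2->5

DFS from 5 (visiting neighbors in alphabetical/numeric order); mark gray on enter, black on exit:
5 gray
  4 gray
    1 gray
      6 gray
      6 black
    1 black
    2 gray
      2→5: 5 is gray → back edge
First back edge: 2 → 5.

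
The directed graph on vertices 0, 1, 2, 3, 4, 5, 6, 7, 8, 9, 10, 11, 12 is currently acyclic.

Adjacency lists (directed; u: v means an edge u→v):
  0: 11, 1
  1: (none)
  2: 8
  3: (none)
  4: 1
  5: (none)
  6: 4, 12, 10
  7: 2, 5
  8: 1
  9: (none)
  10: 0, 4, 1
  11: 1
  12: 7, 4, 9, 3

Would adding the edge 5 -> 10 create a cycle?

No

Adding 5→10 creates a cycle iff 10 can already reach 5.
Explore from 10: no path reaches 5. The graph stays acyclic.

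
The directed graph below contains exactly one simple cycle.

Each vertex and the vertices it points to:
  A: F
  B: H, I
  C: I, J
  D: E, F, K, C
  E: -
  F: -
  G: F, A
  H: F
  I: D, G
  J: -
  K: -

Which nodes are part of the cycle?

C, D, I

DFS with gray/black marking from I:
I gray
  D gray
    E gray
    E black
    F gray
    F black
    K gray
    K black
    C gray
      C→I: I is gray → back edge
Back edge closes the cycle I → D → C → I; its vertices are {C, D, I}.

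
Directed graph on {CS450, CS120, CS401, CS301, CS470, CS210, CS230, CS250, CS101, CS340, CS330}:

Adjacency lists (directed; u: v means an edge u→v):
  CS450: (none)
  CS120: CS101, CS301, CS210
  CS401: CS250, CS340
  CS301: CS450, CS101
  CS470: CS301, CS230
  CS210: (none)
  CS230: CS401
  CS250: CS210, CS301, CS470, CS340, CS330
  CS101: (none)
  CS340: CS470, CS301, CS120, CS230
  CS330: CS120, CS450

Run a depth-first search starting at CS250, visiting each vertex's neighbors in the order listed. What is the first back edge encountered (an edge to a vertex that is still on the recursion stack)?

CS401→CS250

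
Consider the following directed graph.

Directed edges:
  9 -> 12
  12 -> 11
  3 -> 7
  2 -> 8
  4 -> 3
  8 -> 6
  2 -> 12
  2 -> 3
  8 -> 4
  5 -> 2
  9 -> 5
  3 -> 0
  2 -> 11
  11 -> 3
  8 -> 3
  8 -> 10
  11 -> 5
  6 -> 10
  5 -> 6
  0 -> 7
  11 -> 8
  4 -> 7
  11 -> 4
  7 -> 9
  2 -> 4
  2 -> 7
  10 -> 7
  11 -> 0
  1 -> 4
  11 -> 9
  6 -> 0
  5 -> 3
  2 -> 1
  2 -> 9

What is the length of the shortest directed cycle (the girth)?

3

For each vertex v, BFS finds the shortest path from v back to v.
The shortest such closed walk is 2 → 9 → 5 → 2, length 3.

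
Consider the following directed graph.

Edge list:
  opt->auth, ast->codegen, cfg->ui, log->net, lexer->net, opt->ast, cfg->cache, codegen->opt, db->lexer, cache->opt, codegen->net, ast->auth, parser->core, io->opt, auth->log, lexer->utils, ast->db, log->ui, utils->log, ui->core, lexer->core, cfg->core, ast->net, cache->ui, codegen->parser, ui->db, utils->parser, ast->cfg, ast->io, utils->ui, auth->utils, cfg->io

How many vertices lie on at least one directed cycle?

A vertex is on a directed cycle iff it belongs to a strongly connected component of size ≥ 2 (or has a self-loop).
The vertices on cycles are {db, io, ui, ast, cfg, log, opt, cache, lexer, utils, codegen} — 11 in total.

11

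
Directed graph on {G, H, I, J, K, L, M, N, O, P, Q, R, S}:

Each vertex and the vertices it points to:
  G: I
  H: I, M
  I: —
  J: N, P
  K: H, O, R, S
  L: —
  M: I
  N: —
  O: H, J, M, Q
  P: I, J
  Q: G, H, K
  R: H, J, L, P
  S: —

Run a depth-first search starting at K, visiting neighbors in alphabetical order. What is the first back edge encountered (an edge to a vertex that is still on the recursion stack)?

P→J

DFS from K (visiting neighbors in alphabetical order); mark gray on enter, black on exit:
K gray
  H gray
    I gray
    I black
    M gray
      M→I: I black — skip
    M black
  H black
  O gray
    O→H: H black — skip
    J gray
      N gray
      N black
      P gray
        P→I: I black — skip
        P→J: J is gray → back edge
First back edge: P → J.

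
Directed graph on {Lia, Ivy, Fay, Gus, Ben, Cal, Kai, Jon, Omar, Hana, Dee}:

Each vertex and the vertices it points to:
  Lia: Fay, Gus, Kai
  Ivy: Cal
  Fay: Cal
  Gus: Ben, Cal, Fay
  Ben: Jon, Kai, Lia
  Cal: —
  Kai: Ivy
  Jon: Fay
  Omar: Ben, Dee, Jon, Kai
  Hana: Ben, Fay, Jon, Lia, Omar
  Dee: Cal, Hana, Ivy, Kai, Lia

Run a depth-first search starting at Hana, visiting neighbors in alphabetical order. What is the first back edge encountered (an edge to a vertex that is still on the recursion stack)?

DFS from Hana (visiting neighbors in alphabetical order); mark gray on enter, black on exit:
Hana gray
  Ben gray
    Jon gray
      Fay gray
        Cal gray
        Cal black
      Fay black
    Jon black
    Kai gray
      Ivy gray
        Ivy→Cal: Cal black — skip
      Ivy black
    Kai black
    Lia gray
      Lia→Fay: Fay black — skip
      Gus gray
        Gus→Ben: Ben is gray → back edge
First back edge: Gus → Ben.

Gus→Ben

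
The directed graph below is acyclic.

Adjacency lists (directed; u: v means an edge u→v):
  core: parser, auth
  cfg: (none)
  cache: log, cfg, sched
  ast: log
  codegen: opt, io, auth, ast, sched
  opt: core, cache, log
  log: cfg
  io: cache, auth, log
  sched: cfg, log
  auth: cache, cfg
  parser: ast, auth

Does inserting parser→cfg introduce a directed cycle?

No

Adding parser→cfg creates a cycle iff cfg can already reach parser.
Explore from cfg: no path reaches parser. The graph stays acyclic.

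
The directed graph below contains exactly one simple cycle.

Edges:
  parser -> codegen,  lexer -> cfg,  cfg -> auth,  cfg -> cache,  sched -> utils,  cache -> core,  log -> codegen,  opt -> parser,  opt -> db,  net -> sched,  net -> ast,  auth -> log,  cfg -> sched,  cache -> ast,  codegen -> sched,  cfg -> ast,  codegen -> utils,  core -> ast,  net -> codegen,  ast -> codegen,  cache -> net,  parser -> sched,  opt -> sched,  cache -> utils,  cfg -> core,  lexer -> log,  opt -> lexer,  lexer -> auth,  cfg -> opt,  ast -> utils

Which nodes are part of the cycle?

DFS with gray/black marking from cfg:
cfg gray
  ast gray
    utils gray
    utils black
    codegen gray
      codegen→utils: utils black — skip
      sched gray
        sched→utils: utils black — skip
      sched black
    codegen black
  ast black
  cfg→sched: sched black — skip
  opt gray
    parser gray
      parser→codegen: codegen black — skip
      parser→sched: sched black — skip
    parser black
    lexer gray
      log gray
        log→codegen: codegen black — skip
      log black
      lexer→cfg: cfg is gray → back edge
Back edge closes the cycle cfg → opt → lexer → cfg; its vertices are {cfg, opt, lexer}.

cfg, opt, lexer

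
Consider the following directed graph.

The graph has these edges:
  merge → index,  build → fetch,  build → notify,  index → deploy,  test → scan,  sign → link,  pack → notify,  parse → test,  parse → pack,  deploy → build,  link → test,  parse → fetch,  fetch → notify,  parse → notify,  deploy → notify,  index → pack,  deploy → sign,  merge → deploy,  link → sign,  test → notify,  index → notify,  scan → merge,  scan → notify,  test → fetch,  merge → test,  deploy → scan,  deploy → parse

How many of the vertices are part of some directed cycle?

8

A vertex is on a directed cycle iff it belongs to a strongly connected component of size ≥ 2 (or has a self-loop).
The vertices on cycles are {link, scan, sign, test, index, merge, parse, deploy} — 8 in total.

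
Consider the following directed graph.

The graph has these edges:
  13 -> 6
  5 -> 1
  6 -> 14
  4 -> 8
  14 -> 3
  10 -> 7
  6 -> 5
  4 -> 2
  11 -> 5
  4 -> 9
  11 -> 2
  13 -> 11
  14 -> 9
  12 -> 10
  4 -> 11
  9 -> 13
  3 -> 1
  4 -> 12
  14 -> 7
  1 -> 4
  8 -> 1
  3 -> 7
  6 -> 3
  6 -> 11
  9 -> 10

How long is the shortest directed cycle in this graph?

3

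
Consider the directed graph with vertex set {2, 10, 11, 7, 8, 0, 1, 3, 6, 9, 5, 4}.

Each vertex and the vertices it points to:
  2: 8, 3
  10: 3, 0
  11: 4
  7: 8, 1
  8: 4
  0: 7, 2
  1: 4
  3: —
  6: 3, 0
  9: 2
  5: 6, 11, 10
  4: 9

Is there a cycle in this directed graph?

DFS with white/gray/black marking, starting from 7:
7 gray
  8 gray
    4 gray
      9 gray
        2 gray
          2→8: 8 is gray → back edge
Back edge found, so a cycle exists: 8 → 4 → 9 → 2 → 8.

Yes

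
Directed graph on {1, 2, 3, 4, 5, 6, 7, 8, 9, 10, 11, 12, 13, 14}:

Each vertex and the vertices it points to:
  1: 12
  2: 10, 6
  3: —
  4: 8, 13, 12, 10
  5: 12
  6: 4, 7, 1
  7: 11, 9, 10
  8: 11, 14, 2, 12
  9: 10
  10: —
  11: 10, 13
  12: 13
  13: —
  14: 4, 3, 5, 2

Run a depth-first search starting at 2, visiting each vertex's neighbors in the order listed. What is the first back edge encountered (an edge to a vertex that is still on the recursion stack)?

14→4

DFS from 2 (visiting each vertex's neighbors in the order listed); mark gray on enter, black on exit:
2 gray
  10 gray
  10 black
  6 gray
    4 gray
      8 gray
        11 gray
          11→10: 10 black — skip
          13 gray
          13 black
        11 black
        14 gray
          14→4: 4 is gray → back edge
First back edge: 14 → 4.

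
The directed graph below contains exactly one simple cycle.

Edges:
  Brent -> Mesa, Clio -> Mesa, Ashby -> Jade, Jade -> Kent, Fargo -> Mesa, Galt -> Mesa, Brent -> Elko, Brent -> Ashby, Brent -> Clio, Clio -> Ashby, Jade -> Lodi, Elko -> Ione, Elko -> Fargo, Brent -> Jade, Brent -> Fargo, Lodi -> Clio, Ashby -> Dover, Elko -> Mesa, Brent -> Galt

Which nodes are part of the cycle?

Clio, Jade, Lodi, Ashby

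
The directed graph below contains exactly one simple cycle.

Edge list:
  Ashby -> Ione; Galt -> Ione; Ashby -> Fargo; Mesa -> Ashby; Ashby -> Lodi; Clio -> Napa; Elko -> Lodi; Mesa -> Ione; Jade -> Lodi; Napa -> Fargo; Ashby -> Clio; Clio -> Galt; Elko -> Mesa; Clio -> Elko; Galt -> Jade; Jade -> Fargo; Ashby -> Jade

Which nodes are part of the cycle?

DFS with gray/black marking from Ashby:
Ashby gray
  Clio gray
    Napa gray
      Fargo gray
      Fargo black
    Napa black
    Elko gray
      Mesa gray
        Ione gray
        Ione black
        Mesa→Ashby: Ashby is gray → back edge
Back edge closes the cycle Ashby → Clio → Elko → Mesa → Ashby; its vertices are {Clio, Elko, Mesa, Ashby}.

Clio, Elko, Mesa, Ashby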